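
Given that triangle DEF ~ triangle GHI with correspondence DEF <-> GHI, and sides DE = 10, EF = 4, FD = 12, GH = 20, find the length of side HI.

Similar triangles have proportional sides. Setting up the proportion:
GH / DE = HI / EF
20 / 10 = HI / 4
HI = 4 * 20 / 10 = 8.

8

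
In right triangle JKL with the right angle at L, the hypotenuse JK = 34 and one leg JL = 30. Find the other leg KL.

KL = sqrt(34^2 - 30^2) = sqrt(256) = 16

16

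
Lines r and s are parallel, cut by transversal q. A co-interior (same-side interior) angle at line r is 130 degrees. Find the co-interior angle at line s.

Co-interior angles (same-side interior) formed by parallel lines and a transversal are supplementary (sum to 180 degrees).
The given angle is 130 degrees.
The co-interior angle = 180 - 130 = 50 degrees.

50 degrees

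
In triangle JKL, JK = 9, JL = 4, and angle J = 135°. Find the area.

When two sides and the included angle are known, the area formula is (1/2)ab sin(C).
The height from one side to the opposite vertex is 4 sin(135°) = 2*sqrt(2).
Area = (1/2) * 9 * 2*sqrt(2) = 9*sqrt(2).

9*sqrt(2)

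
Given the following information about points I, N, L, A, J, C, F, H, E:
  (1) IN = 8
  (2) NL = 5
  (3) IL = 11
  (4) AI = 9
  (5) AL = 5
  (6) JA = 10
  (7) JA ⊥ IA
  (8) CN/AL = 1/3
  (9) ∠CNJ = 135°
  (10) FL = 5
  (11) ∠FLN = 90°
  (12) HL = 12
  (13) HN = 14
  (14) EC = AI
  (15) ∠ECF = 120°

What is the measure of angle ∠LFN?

Step 1: By the law of cosines on triangle FLN: FN² = 5² + 5² − 2·5·5·cos(90°) = 50, so FN = 5·√2.
Step 2: By the inverse law of cosines on triangle LFN: cos(∠LFN) = (5² + (5·√2)² − 5²) / (2·5·5·√2) = 50/70.71 = 0.7071, so ∠LFN = 45°.

Therefore, the measure of angle ∠LFN = 45°.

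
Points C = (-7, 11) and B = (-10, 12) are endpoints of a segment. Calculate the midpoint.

The midpoint is the average of the coordinates:
x: (-7 + -10)/2 = -17/2
y: (11 + 12)/2 = 23/2
Midpoint = (-17/2, 23/2)

(-17/2, 23/2)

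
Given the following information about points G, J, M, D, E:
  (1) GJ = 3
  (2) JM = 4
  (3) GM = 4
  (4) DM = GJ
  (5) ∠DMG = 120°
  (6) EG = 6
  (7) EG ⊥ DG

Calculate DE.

From the given relations: DM = GJ = 3.
Step 1: By the law of cosines on triangle DMG: DG² = 3² + 4² − 2·3·4·cos(120°) = 37, so DG = √37.
Step 2: By the law of cosines on triangle DGE: DE² = √37² + 6² − 2·√37·6·cos(90°) = 73, so DE = √73.

Therefore, the length of DE = √73.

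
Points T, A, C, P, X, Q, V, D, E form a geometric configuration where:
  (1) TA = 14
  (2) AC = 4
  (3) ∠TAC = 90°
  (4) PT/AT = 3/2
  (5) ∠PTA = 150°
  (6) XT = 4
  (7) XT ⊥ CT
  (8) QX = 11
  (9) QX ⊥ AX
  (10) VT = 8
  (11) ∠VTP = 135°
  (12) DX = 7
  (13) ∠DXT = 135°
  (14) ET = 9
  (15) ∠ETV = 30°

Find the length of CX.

Step 1: By the law of cosines on triangle CAT: CT² = 4² + 14² − 2·4·14·cos(90°) = 212, so CT = 2·√53.
Step 2: By the law of cosines on triangle CTX: CX² = (2·√53)² + 4² − 2·2·√53·4·cos(90°) = 228, so CX = 2·√57.

Therefore, the length of CX = 2·√57.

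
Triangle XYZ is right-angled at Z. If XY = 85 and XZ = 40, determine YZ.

YZ = sqrt(85^2 - 40^2) = sqrt(5625) = 75

75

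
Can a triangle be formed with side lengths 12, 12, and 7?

For three segments to close into a triangle, no single side can be as long as the other two combined.
The longest side is 12, and 7 + 12 = 19 > 12.
A triangle can be formed.

Yes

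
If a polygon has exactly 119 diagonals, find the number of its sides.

Using d = n(n - 3)/2, we solve 119 = n(n - 3)/2.
So n(n - 3) = 238.
Testing n = 17: 17 * 14 = 238 = 238. Correct.
The polygon has 17 sides.

17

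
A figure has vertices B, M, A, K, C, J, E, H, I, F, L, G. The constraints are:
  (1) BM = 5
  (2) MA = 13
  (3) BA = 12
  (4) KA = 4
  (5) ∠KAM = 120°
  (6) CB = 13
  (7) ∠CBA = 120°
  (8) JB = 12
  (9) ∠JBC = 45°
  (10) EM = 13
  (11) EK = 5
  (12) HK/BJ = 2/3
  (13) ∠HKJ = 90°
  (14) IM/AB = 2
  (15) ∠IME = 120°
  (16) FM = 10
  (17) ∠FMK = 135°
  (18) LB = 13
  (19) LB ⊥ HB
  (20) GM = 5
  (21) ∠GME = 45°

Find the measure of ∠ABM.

Step 1: By the inverse law of cosines on triangle ABM: cos(∠ABM) = (12² + 5² − 13²) / (2·12·5) = 0/120 = 0, so ∠ABM = 90°.

Therefore, the measure of angle ∠ABM = 90°.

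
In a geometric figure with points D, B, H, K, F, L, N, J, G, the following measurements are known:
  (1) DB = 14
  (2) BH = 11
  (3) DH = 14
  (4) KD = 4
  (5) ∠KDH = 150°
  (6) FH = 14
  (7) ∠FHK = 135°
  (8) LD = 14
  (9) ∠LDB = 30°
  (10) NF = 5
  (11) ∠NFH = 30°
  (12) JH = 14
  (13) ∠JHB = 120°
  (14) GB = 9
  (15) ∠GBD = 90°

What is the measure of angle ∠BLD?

Step 1: By the law of cosines on triangle LDB: LB² = 14² + 14² − 2·14·14·cos(30°) = 52.52, so LB ≈ 7.25.
Step 2: By the inverse law of cosines on triangle BLD: cos(∠BLD) = (7.25² + 14² − 14²) / (2·7.25·14) = 52.52/202.91 = 0.2588, so ∠BLD = 75°.

Therefore, the measure of angle ∠BLD = 75°.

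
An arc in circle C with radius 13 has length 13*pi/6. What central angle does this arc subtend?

The full circumference is 2πr = 26*pi.
The arc is 13*pi/6 / 26*pi = 1/12 of the full circle.
So the central angle = 1/12 × 360° = 30°.

30°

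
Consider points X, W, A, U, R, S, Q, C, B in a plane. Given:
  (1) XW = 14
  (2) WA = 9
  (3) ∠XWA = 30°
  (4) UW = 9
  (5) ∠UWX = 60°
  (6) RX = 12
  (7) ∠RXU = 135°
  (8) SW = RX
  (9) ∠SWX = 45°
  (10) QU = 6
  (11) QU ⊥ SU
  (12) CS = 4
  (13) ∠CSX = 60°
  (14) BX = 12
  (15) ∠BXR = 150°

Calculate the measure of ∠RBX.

Step 1: By the law of cosines on triangle BXR: BR² = 12² + 12² − 2·12·12·cos(150°) = 537.42, so BR ≈ 23.18.
Step 2: By the inverse law of cosines on triangle RBX: cos(∠RBX) = (23.18² + 12² − 12²) / (2·23.18·12) = 537.42/556.37 = 0.9659, so ∠RBX = 15°.

Therefore, the measure of angle ∠RBX = 15°.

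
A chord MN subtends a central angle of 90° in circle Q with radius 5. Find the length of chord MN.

Drop a perpendicular from the center to the chord, bisecting both the chord and the central angle.
Each half-chord = r sin(θ/2) = 5 sin(45°).
The full chord = 2 × 5 × sin(45°) = 5*sqrt(2).

5*sqrt(2)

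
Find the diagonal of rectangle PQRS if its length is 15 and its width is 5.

d = sqrt(15^2 + 5^2) = sqrt(250) = 5*sqrt(10)

5*sqrt(10)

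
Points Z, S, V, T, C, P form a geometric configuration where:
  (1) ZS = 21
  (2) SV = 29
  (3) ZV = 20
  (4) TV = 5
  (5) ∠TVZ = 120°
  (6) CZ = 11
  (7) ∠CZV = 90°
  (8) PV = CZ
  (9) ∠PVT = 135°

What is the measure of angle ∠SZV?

Step 1: By the inverse law of cosines on triangle SZV: cos(∠SZV) = (21² + 20² − 29²) / (2·21·20) = 0/840 = 0, so ∠SZV = 90°.

Therefore, the measure of angle ∠SZV = 90°.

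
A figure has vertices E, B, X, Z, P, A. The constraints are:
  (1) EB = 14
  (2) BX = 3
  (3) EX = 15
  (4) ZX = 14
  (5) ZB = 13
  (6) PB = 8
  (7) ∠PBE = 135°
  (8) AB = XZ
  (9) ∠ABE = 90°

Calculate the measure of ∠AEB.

From the given relations: AB = XZ = 14.
Step 1: By the law of cosines on triangle EBA: EA² = 14² + 14² − 2·14·14·cos(90°) = 392, so EA = 14·√2.
Step 2: By the inverse law of cosines on triangle AEB: cos(∠AEB) = ((14·√2)² + 14² − 14²) / (2·14·√2·14) = 392/554.37 = 0.7071, so ∠AEB = 45°.

Therefore, the measure of angle ∠AEB = 45°.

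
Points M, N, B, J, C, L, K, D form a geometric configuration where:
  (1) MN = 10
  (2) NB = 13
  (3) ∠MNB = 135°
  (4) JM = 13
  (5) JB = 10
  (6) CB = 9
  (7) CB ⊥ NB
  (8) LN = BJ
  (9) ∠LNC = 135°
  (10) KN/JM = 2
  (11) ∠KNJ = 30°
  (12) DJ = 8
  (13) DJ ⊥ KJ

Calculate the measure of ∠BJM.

Step 1: By the law of cosines on triangle BNM: BM² = 13² + 10² − 2·13·10·cos(135°) = 452.85, so BM ≈ 21.28.
Step 2: By the inverse law of cosines on triangle BJM: cos(∠BJM) = (10² + 13² − 21.28²) / (2·10·13) = -183.85/260 = -0.7071, so ∠BJM = 135°.

Therefore, the measure of angle ∠BJM = 135°.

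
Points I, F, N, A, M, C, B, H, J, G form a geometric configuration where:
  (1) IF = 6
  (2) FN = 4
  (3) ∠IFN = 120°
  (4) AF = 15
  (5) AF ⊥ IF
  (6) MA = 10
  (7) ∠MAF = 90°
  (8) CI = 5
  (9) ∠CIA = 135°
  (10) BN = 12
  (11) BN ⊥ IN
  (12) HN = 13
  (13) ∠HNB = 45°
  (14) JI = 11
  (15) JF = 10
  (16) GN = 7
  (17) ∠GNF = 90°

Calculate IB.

Step 1: By the law of cosines on triangle NFI: NI² = 4² + 6² − 2·4·6·cos(120°) = 76, so NI = 2·√19.
Step 2: By the law of cosines on triangle INB: IB² = (2·√19)² + 12² − 2·2·√19·12·cos(90°) = 220, so IB = 2·√55.

Therefore, the length of IB = 2·√55.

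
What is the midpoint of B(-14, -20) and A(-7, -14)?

The midpoint is the average of the coordinates:
x: (-14 + -7)/2 = -21/2
y: (-20 + -14)/2 = -17
Midpoint = (-21/2, -17)

(-21/2, -17)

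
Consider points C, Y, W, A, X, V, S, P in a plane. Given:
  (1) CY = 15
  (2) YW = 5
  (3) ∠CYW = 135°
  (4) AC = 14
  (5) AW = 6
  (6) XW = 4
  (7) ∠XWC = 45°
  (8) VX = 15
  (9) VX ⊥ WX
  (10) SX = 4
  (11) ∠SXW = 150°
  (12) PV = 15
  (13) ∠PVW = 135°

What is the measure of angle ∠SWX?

Step 1: By the law of cosines on triangle WXS: WS² = 4² + 4² − 2·4·4·cos(150°) = 59.71, so WS ≈ 7.73.
Step 2: By the inverse law of cosines on triangle SWX: cos(∠SWX) = (7.73² + 4² − 4²) / (2·7.73·4) = 59.71/61.82 = 0.9659, so ∠SWX = 15°.

Therefore, the measure of angle ∠SWX = 15°.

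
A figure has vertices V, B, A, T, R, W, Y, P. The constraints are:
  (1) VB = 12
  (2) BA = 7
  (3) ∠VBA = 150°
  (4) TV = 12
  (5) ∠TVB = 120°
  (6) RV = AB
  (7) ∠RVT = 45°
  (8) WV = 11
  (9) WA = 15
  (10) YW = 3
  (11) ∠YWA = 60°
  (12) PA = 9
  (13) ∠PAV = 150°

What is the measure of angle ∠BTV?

Step 1: By the law of cosines on triangle TVB: TB² = 12² + 12² − 2·12·12·cos(120°) = 432, so TB = 12·√3.
Step 2: By the inverse law of cosines on triangle BTV: cos(∠BTV) = ((12·√3)² + 12² − 12²) / (2·12·√3·12) = 432/498.83 = 0.866, so ∠BTV = 30°.

Therefore, the measure of angle ∠BTV = 30°.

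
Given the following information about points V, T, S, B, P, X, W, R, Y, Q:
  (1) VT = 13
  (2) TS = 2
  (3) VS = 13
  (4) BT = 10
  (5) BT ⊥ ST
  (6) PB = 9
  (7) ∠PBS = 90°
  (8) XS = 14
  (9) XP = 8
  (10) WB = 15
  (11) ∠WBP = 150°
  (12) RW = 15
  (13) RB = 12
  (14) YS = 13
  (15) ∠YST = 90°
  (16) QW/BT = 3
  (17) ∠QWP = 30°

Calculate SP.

Step 1: By the law of cosines on triangle BTS: BS² = 10² + 2² − 2·10·2·cos(90°) = 104, so BS = 2·√26.
Step 2: By the law of cosines on triangle SBP: SP² = (2·√26)² + 9² − 2·2·√26·9·cos(90°) = 185, so SP = √185.

Therefore, the length of SP = √185.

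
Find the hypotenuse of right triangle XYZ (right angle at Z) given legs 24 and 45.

In a right triangle, the square of the hypotenuse equals the sum of the squares of the two legs.
The legs are 24 and 45, so the hypotenuse = sqrt(576 + 2025) = sqrt(2601) = 51.

51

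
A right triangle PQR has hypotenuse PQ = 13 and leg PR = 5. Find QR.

Rearranging the Pythagorean theorem to solve for the unknown leg:
leg^2 = hypotenuse^2 - known_leg^2 = 169 - 25 = 144
leg = sqrt(144) = 12.

12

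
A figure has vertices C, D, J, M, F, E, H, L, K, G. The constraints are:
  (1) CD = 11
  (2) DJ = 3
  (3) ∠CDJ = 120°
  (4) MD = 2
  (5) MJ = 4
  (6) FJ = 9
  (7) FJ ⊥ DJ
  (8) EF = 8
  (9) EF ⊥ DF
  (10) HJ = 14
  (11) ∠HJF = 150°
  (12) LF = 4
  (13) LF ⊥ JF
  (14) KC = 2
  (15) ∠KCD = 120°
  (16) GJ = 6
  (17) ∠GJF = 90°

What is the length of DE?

Step 1: By the law of cosines on triangle FJD: FD² = 9² + 3² − 2·9·3·cos(90°) = 90, so FD = 3·√10.
Step 2: By the law of cosines on triangle DFE: DE² = (3·√10)² + 8² − 2·3·√10·8·cos(90°) = 154, so DE = √154.

Therefore, the length of DE = √154.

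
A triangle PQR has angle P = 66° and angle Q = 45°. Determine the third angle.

The interior angles sum to 180°: angle R = 180 - 66 - 45 = 69°.
The triangle is acute (angles 66°, 45°, 69°).

69 degrees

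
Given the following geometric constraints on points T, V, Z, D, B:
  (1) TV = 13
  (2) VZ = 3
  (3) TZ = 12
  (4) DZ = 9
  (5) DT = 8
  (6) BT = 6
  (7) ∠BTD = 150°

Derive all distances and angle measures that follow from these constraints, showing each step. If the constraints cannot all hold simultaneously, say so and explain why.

The constraints are consistent.

Step 1: From DT = 8, TB = 6, and ∠DTB = 150°, by the law of cosines:
  DB² = DT² + TB² - 2·DT·TB·cos(150°) = 64 + 36 + 83.14 = 183.1
  DB ≈ 13.53

Step 2: From TD = 8, TZ = 12, DZ = 9, by the inverse law of cosines:
  cos(∠DTZ) = (TD² + TZ² - DZ²) / (2·TD·TZ)
  ∠DTZ = 48.59°

Step 3: From TV = 13, TZ = 12, VZ = 3, by the inverse law of cosines:
  cos(∠VTZ) = (TV² + TZ² - VZ²) / (2·TV·TZ)
  ∠VTZ = 13°

Step 4: From VT = 13, VZ = 3, TZ = 12, by the inverse law of cosines:
  cos(∠TVZ) = (VT² + VZ² - TZ²) / (2·VT·VZ)
  ∠TVZ = 64.16°

Step 5: From ZD = 9, ZT = 12, DT = 8, by the inverse law of cosines:
  cos(∠DZT) = (ZD² + ZT² - DT²) / (2·ZD·ZT)
  ∠DZT = 41.81°

Step 6: From ZT = 12, ZV = 3, TV = 13, by the inverse law of cosines:
  cos(∠TZV) = (ZT² + ZV² - TV²) / (2·ZT·ZV)
  ∠TZV = 102.84°

Step 7: From DT = 8, DZ = 9, TZ = 12, by the inverse law of cosines:
  cos(∠TDZ) = (DT² + DZ² - TZ²) / (2·DT·DZ)
  ∠TDZ = 89.6°

Step 8: From DB = 13.53, DT = 8, BT = 6, by the inverse law of cosines:
  cos(∠BDT) = (DB² + DT² - BT²) / (2·DB·DT)
  ∠BDT = 12.81°

Step 9: From BD = 13.53, BT = 6, DT = 8, by the inverse law of cosines:
  cos(∠DBT) = (BD² + BT² - DT²) / (2·BD·BT)
  ∠DBT = 17.19°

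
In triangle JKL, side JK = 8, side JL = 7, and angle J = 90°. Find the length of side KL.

Since angle J = 90°, this is a right triangle and the law of cosines reduces to the Pythagorean theorem.
KL^2 = 8^2 + 7^2 = 113
KL = sqrt(113)

sqrt(113)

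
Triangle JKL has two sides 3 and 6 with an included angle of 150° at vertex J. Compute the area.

Area = (1/2)(3)(6) sin(150°) = (1/2)(3)(6)(1/2) = 9/2

9/2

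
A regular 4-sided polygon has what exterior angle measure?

Each exterior angle of a regular n-gon is 360 / n.
For n = 4: 360 / 4 = 90 degrees.

90 degrees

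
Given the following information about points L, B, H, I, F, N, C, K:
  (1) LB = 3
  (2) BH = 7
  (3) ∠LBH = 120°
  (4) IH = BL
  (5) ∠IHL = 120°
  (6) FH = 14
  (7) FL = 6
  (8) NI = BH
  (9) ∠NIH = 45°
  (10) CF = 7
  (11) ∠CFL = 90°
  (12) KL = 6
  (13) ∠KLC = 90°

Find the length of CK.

Step 1: By the law of cosines on triangle LFC: LC² = 6² + 7² − 2·6·7·cos(90°) = 85, so LC = √85.
Step 2: By the law of cosines on triangle CLK: CK² = √85² + 6² − 2·√85·6·cos(90°) = 121, so CK = 11.

Therefore, the length of CK = 11.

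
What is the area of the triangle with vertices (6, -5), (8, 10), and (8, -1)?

Shoelace: Area = (1/2)|6(10--1) + 8(-1--5) + 8(-5-10)| = (1/2)(22) = 11

11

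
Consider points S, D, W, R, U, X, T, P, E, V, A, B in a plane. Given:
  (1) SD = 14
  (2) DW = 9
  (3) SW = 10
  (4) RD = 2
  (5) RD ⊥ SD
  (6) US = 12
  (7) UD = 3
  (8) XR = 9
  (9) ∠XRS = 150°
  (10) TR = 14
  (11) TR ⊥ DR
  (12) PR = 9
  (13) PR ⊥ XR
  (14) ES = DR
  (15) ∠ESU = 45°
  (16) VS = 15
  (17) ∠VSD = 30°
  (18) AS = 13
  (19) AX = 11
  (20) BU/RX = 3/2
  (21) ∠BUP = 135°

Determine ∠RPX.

Step 1: By the law of cosines on triangle PRX: PX² = 9² + 9² − 2·9·9·cos(90°) = 162, so PX = 9·√2.
Step 2: By the inverse law of cosines on triangle RPX: cos(∠RPX) = (9² + (9·√2)² − 9²) / (2·9·9·√2) = 162/229.1 = 0.7071, so ∠RPX = 45°.

Therefore, the measure of angle ∠RPX = 45°.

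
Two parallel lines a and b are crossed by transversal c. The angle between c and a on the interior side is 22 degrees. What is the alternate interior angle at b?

Alternate interior angles formed by parallel lines and a transversal are equal.
The given angle is 22 degrees.
The alternate interior angle = 22 degrees.

22 degrees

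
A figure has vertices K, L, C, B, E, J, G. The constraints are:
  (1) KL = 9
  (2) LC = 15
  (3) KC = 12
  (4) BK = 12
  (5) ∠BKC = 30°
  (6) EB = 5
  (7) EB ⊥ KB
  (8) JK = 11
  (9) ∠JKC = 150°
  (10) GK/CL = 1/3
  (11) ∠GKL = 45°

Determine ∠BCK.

Step 1: By the law of cosines on triangle CKB: CB² = 12² + 12² − 2·12·12·cos(30°) = 38.58, so CB ≈ 6.21.
Step 2: By the inverse law of cosines on triangle BCK: cos(∠BCK) = (6.21² + 12² − 12²) / (2·6.21·12) = 38.58/149.08 = 0.2588, so ∠BCK = 75°.

Therefore, the measure of angle ∠BCK = 75°.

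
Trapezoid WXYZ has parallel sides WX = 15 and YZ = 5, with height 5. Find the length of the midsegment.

The midsegment (median) of a trapezoid connects the midpoints of the non-parallel sides.
Its length is the average of the two bases: (15 + 5) / 2 = 10.

10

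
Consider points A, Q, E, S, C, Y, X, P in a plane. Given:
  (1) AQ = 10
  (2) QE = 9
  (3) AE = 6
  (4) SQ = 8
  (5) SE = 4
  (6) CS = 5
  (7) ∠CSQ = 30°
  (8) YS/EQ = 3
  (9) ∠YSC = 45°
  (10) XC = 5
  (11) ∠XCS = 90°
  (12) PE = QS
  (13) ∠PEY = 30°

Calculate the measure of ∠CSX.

Step 1: By the law of cosines on triangle SCX: SX² = 5² + 5² − 2·5·5·cos(90°) = 50, so SX = 5·√2.
Step 2: By the inverse law of cosines on triangle CSX: cos(∠CSX) = (5² + (5·√2)² − 5²) / (2·5·5·√2) = 50/70.71 = 0.7071, so ∠CSX = 45°.

Therefore, the measure of angle ∠CSX = 45°.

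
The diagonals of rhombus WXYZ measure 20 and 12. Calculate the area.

The diagonals of a rhombus divide it into four right triangles.
Each triangle has legs 20/ 2 = 10 and 12/2 = 6, so each has area (1/2)*10*6 = 30.
Four such triangles give total area = (d1 * d2) / 2 = 120.

120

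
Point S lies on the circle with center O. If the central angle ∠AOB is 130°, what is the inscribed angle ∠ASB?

By the inscribed angle theorem, the inscribed angle is half the central angle.
Inscribed angle = 130° / 2 = 65°

65°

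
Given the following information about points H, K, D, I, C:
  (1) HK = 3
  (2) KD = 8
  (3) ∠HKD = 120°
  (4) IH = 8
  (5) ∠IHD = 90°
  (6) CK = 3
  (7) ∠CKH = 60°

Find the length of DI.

Step 1: By the law of cosines on triangle DKH: DH² = 8² + 3² − 2·8·3·cos(120°) = 97, so DH = √97.
Step 2: By the law of cosines on triangle DHI: DI² = √97² + 8² − 2·√97·8·cos(90°) = 161, so DI = √161.

Therefore, the length of DI = √161.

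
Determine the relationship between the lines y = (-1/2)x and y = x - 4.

Slope of line 1: m1 = -1/2
Slope of line 2: m2 = 1
m1 != m2 (-1/2 != 1), so not parallel.
m1 * m2 = (-1/2) * (1) = -1/2 != -1, so not perpendicular.
The lines are neither parallel nor perpendicular.

Neither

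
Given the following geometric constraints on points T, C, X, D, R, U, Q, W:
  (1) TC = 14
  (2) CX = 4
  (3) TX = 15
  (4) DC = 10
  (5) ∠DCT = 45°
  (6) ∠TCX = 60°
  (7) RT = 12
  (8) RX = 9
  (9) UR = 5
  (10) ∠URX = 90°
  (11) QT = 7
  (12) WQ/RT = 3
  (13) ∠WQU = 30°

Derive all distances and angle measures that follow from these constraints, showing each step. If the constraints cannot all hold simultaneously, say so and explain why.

These constraints are not satisfiable: (1), (2) and (3) fix all three sides of triangle TCX, so by the law of cosines cos(∠TCX) = (14² + 4² − 15²) / (2·14·4) = -0.1161, i.e. ∠TCX ≈ 96.67°, which contradicts (6) ∠TCX = 60°. No planar figure meets all of them, so nothing further can be derived.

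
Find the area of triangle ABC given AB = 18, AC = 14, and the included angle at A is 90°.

Area = (1/2) * AB * AC * sin(A)
Area = (1/2) * 18 * 14 * sin(90°)
Area = (1/2) * 18 * 14 * 1
Area = 126

126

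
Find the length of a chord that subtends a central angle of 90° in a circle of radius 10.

Chord = 2(10) sin(45°) = 10*sqrt(2)

10*sqrt(2)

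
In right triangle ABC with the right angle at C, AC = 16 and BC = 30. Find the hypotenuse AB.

In a right triangle, the square of the hypotenuse equals the sum of the squares of the two legs.
The legs are 16 and 30, so the hypotenuse = sqrt(256 + 900) = sqrt(1156) = 34.

34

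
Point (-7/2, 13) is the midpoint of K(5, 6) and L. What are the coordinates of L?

Using the midpoint formula: M = ((x1 + x2)/2, (y1 + y2)/2)
We know M = (-7/2, 13) and K = (5, 6)
For x: -7/2 = (5 + x2)/2, so x2 = 2*-7/2 - 5 = -12
For y: 13 = (6 + y2)/2, so y2 = 2*13 - 6 = 20
L = (-12, 20)

(-12, 20)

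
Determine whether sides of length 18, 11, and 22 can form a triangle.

For three segments to close into a triangle, no single side can be as long as the other two combined.
The longest side is 22, and 11 + 18 = 29 > 22.
A triangle can be formed.

Yes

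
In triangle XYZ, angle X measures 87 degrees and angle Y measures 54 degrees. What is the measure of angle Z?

angle Z = 180 - 87 - 54 = 39 degrees.

39 degrees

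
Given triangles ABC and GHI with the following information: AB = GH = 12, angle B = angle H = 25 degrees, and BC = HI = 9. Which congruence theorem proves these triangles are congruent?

The given information matches SAS: Two pairs of corresponding sides and the included angle are equal (Side-Angle-Side).

SAS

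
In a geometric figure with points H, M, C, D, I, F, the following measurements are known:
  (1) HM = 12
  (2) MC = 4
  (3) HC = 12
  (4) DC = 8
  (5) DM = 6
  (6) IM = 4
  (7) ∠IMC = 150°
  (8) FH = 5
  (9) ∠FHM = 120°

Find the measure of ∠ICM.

Step 1: By the law of cosines on triangle CMI: CI² = 4² + 4² − 2·4·4·cos(150°) = 59.71, so CI ≈ 7.73.
Step 2: By the inverse law of cosines on triangle ICM: cos(∠ICM) = (7.73² + 4² − 4²) / (2·7.73·4) = 59.71/61.82 = 0.9659, so ∠ICM = 15°.

Therefore, the measure of angle ∠ICM = 15°.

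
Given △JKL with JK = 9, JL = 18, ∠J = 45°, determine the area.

Area = (1/2)(9)(18) sin(45°) = (1/2)(9)(18)(sqrt(2)/2) = 81*sqrt(2)/2

81*sqrt(2)/2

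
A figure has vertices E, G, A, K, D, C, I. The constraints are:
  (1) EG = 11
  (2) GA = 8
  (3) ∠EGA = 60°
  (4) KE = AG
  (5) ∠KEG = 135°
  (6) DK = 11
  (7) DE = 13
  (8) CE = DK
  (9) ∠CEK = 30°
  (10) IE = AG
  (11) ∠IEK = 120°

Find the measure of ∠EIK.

From the given relations: IE = AG = 8; KE = AG = 8.
Step 1: By the law of cosines on triangle IEK: IK² = 8² + 8² − 2·8·8·cos(120°) = 192, so IK = 8·√3.
Step 2: By the inverse law of cosines on triangle EIK: cos(∠EIK) = (8² + (8·√3)² − 8²) / (2·8·8·√3) = 192/221.7 = 0.866, so ∠EIK = 30°.

Therefore, the measure of angle ∠EIK = 30°.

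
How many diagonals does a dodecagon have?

Total line segments between 12 vertices = C(12,2) = 66.
Subtract the 12 sides: 66 - 12 = 54 diagonals.

54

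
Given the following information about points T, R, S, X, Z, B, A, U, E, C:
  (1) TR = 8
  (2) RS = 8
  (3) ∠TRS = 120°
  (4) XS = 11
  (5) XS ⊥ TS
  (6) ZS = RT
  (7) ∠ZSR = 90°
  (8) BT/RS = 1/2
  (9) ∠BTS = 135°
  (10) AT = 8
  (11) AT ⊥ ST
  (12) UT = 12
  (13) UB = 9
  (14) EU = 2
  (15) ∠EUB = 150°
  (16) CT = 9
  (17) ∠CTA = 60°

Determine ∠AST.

Step 1: By the law of cosines on triangle SRT: ST² = 8² + 8² − 2·8·8·cos(120°) = 192, so ST = 8·√3.
Step 2: By the law of cosines on triangle STA: SA² = (8·√3)² + 8² − 2·8·√3·8·cos(90°) = 256, so SA = 16.
Step 3: By the inverse law of cosines on triangle AST: cos(∠AST) = (16² + (8·√3)² − 8²) / (2·16·8·√3) = 384/443.41 = 0.866, so ∠AST = 30°.

Therefore, the measure of angle ∠AST = 30°.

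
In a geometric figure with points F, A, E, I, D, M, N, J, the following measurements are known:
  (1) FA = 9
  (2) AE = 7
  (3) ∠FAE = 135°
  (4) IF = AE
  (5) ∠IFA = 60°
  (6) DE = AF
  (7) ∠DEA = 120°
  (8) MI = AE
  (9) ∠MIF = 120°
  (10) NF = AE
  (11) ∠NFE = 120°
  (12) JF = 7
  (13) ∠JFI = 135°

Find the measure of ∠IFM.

From the given relations: IF = AE = 7; MI = AE = 7.
Step 1: By the law of cosines on triangle FIM: FM² = 7² + 7² − 2·7·7·cos(120°) = 147, so FM = 7·√3.
Step 2: By the inverse law of cosines on triangle IFM: cos(∠IFM) = (7² + (7·√3)² − 7²) / (2·7·7·√3) = 147/169.74 = 0.866, so ∠IFM = 30°.

Therefore, the measure of angle ∠IFM = 30°.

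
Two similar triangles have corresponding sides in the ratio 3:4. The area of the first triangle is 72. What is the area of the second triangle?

For similar figures, the area ratio equals the square of the side ratio.
Side ratio (the first triangle to the second triangle) = 3:4, so area ratio = 3^2:4^2 = 9:16.
If the area of the first triangle is 72, then the area of the second triangle = 72 * (16/9) = 128.

128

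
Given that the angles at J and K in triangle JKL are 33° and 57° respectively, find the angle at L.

Let angle L = x. Then 33 + 57 + x = 180.
x = 180 - 90 = 90 degrees.

90 degrees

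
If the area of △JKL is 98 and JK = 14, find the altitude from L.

height = 2 * 98 / 14 = 14

14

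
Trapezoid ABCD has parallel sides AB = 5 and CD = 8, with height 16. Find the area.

Area of a trapezoid = (base1 + base2) * height / 2
Area = (5 + 8) * 16 / 2
Area = 13 * 16 / 2
Area = 208 / 2
Area = 104

104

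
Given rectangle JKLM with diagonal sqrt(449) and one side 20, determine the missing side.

Using the Pythagorean theorem: d^2 = a^2 + b^2
b^2 = d^2 - a^2
b^2 = 449 - 400
b^2 = 49
b = sqrt(49) = 7

7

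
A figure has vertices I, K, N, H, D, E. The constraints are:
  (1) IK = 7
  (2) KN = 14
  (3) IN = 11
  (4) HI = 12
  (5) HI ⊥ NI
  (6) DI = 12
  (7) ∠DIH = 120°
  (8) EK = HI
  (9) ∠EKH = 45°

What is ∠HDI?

Step 1: By the law of cosines on triangle DIH: DH² = 12² + 12² − 2·12·12·cos(120°) = 432, so DH = 12·√3.
Step 2: By the inverse law of cosines on triangle HDI: cos(∠HDI) = ((12·√3)² + 12² − 12²) / (2·12·√3·12) = 432/498.83 = 0.866, so ∠HDI = 30°.

Therefore, the measure of angle ∠HDI = 30°.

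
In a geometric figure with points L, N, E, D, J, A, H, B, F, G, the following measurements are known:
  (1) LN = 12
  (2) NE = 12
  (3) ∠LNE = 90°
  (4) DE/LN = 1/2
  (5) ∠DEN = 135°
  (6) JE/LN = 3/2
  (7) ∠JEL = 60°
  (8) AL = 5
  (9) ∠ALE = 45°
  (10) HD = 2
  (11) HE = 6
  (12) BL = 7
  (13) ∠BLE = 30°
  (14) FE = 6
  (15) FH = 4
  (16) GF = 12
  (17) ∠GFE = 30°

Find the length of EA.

Step 1: By the law of cosines on triangle LNE: LE² = 12² + 12² − 2·12·12·cos(90°) = 288, so LE = 12·√2.
Step 2: By the law of cosines on triangle ELA: EA² = (12·√2)² + 5² − 2·12·√2·5·cos(45°) = 193, so EA = √193.

Therefore, the length of EA = √193.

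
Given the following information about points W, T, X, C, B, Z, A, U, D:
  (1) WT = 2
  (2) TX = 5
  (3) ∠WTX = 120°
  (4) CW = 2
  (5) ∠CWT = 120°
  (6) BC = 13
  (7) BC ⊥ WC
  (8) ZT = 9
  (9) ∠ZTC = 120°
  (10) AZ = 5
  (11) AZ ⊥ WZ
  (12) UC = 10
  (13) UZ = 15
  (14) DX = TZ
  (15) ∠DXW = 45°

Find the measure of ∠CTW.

Step 1: By the law of cosines on triangle TWC: TC² = 2² + 2² − 2·2·2·cos(120°) = 12, so TC = 2·√3.
Step 2: By the inverse law of cosines on triangle CTW: cos(∠CTW) = ((2·√3)² + 2² − 2²) / (2·2·√3·2) = 12/13.86 = 0.866, so ∠CTW = 30°.

Therefore, the measure of angle ∠CTW = 30°.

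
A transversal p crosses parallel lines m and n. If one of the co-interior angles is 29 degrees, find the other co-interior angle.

Co-interior (same-side interior) angles are between the parallel lines on the same side of the transversal.
Unlike corresponding or alternate interior angles, they are supplementary rather than equal.
So the angle = 180 - 29 = 151 degrees.

151 degrees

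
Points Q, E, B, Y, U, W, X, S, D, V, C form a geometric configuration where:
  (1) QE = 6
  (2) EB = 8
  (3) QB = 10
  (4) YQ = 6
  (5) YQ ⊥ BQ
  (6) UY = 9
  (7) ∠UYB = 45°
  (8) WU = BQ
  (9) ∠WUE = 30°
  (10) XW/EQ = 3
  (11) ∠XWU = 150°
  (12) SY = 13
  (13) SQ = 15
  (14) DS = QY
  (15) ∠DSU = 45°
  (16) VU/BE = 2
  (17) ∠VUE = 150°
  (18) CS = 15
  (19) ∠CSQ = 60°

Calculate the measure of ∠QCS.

Step 1: By the law of cosines on triangle CSQ: CQ² = 15² + 15² − 2·15·15·cos(60°) = 225, so CQ = 15.
Step 2: By the inverse law of cosines on triangle QCS: cos(∠QCS) = (15² + 15² − 15²) / (2·15·15) = 225/450 = 0.5, so ∠QCS = 60°.

Therefore, the measure of angle ∠QCS = 60°.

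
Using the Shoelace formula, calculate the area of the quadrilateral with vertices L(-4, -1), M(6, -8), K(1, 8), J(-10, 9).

Using the Shoelace formula for a quadrilateral (vertices in order):
Area = (1/2)|sum of (x_i * y_(i+1) - x_(i+1) * y_i)|
Terms: (-4*-8 - 6*-1) = 38, (6*8 - 1*-8) = 56, (1*9 - -10*8) = 89, (-10*-1 - -4*9) = 46
Sum = 229
Area = (1/2)(229) = 229/2

229/2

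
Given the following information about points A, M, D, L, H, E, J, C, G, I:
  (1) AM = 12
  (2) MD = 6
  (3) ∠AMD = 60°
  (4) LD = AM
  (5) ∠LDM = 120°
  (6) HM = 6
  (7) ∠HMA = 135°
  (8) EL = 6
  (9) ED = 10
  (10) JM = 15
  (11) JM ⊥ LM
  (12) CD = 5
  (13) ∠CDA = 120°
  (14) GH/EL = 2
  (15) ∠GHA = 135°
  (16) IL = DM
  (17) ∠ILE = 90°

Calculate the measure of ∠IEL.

From the given relations: IL = DM = 6.
Step 1: By the law of cosines on triangle ELI: EI² = 6² + 6² − 2·6·6·cos(90°) = 72, so EI = 6·√2.
Step 2: By the inverse law of cosines on triangle IEL: cos(∠IEL) = ((6·√2)² + 6² − 6²) / (2·6·√2·6) = 72/101.82 = 0.7071, so ∠IEL = 45°.

Therefore, the measure of angle ∠IEL = 45°.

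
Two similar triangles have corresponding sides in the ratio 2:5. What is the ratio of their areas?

Area scales with the square of linear dimensions. If every length is multiplied by 2/5, then the area is multiplied by (2/5)^2 = 4/25.
The area ratio is 4:25.

4:25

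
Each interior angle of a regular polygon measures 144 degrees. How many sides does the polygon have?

The exterior angle is the supplement of the interior angle: 180 - 144 = 36 degrees.
Since the exterior angles of any convex polygon sum to 360 degrees, the number of sides is 360 / 36 = 10.

10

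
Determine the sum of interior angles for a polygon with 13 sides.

The sum of interior angles of an n-sided polygon is (n - 2) * 180.
For n = 13: (13 - 2) * 180 = 11 * 180 = 1980 degrees.

1980 degrees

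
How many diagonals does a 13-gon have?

Each of the 13 vertices connects to 10 non-adjacent vertices via diagonals.
Total connections = 13 × 10 = 130, but each diagonal is counted twice.
Number of diagonals = 130 / 2 = 65.

65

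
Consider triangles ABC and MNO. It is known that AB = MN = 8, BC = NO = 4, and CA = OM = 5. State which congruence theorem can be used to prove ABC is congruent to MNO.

Consider the given information: AB = MN = 8, BC = NO = 4, and CA = OM = 5
This is not AAS or HL: AAS requires two angles and a non-included side. HL only applies to right triangles with matching hypotenuse and leg.
The correct criterion is SSS. All three pairs of corresponding sides are equal (Side-Side-Side).

SSS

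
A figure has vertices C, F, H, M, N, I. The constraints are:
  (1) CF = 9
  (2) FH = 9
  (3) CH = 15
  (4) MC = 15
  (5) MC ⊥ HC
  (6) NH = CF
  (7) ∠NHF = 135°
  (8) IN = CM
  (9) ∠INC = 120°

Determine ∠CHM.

Step 1: By the law of cosines on triangle HCM: HM² = 15² + 15² − 2·15·15·cos(90°) = 450, so HM = 15·√2.
Step 2: By the inverse law of cosines on triangle CHM: cos(∠CHM) = (15² + (15·√2)² − 15²) / (2·15·15·√2) = 450/636.4 = 0.7071, so ∠CHM = 45°.

Therefore, the measure of angle ∠CHM = 45°.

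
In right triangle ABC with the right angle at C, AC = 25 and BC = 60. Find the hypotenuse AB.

In a right triangle, the square of the hypotenuse equals the sum of the squares of the two legs.
The legs are 25 and 60, so the hypotenuse = sqrt(625 + 3600) = sqrt(4225) = 65.

65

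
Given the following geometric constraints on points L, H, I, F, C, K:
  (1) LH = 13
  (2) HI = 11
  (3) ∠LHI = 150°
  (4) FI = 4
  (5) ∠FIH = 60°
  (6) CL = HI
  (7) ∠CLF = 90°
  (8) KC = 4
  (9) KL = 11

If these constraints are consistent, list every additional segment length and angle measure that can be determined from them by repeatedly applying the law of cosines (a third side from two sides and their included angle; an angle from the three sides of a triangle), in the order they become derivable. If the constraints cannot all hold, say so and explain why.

The constraints are consistent. Derivable facts, in order:
After 1 step:
- HF = √93
- LI ≈ 23.19
- ∠CKL = 79.52°
- ∠CLK = 20.95°
- ∠KCL = 79.52°
After 2 steps:
- ∠FHI = 21.05°
- ∠HFI = 98.95°
- ∠HIL = 16.28°
- ∠HLI = 13.72°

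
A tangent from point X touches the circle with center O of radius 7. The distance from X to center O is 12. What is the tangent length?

The tangent, radius, and line from the external point to the center form a right triangle.
The right angle is where the tangent meets the radius.
By the Pythagorean theorem: tangent² + 7² = 12²
tangent² = 144 - 49 = 95
tangent = sqrt(95)

sqrt(95)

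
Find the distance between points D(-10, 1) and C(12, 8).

The horizontal distance is |12 - -10| = 22 and the vertical distance is |8 - 1| = 7.
By the Pythagorean theorem, d = sqrt(22^2 + 7^2) = sqrt(533).

sqrt(533)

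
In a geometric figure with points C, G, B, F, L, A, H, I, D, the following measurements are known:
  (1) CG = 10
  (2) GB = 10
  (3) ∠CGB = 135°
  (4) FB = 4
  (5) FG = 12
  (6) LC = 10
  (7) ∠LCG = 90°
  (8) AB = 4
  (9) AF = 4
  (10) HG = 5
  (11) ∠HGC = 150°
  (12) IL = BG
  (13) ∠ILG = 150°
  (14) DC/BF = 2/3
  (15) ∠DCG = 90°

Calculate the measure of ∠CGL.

Step 1: By the law of cosines on triangle GCL: GL² = 10² + 10² − 2·10·10·cos(90°) = 200, so GL = 10·√2.
Step 2: By the inverse law of cosines on triangle CGL: cos(∠CGL) = (10² + (10·√2)² − 10²) / (2·10·10·√2) = 200/282.84 = 0.7071, so ∠CGL = 45°.

Therefore, the measure of angle ∠CGL = 45°.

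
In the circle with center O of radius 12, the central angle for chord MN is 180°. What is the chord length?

Drop a perpendicular from the center to the chord, bisecting both the chord and the central angle.
Each half-chord = r sin(θ/2) = 12 sin(90°).
The full chord = 2 × 12 × sin(90°) = 24.

24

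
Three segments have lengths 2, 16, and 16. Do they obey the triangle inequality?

Sort the sides: 2, 16, 16.
It suffices to check that the sum of the two smallest exceeds the largest:
2 + 16 = 18 > 16. ✓
Yes, a valid triangle can be formed.

Yes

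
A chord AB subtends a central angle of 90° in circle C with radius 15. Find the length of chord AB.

Chord length = 2r sin(θ/2)
= 2 × 15 × sin(90°/2)
= 2 × 15 × sin(45°)
= 15*sqrt(2)

15*sqrt(2)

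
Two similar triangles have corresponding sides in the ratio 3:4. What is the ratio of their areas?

Area scales with the square of linear dimensions. If every length is multiplied by 3/4, then the area is multiplied by (3/4)^2 = 9/16.
The area ratio is 9:16.

9:16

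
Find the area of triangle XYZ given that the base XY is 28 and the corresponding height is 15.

A triangle's area is half the area of a rectangle with the same base and height.
Area = (1/2) * 28 * 15 = 210.

210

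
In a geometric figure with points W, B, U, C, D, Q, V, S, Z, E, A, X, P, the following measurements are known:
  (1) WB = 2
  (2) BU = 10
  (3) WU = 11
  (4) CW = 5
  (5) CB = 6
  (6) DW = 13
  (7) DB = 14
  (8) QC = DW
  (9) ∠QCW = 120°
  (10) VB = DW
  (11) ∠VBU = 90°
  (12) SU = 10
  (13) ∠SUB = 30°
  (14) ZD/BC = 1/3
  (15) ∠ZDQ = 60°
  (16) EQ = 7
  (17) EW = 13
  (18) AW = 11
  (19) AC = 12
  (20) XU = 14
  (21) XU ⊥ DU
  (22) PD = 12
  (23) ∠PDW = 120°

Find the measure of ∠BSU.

Step 1: By the law of cosines on triangle SUB: SB² = 10² + 10² − 2·10·10·cos(30°) = 26.79, so SB ≈ 5.18.
Step 2: By the inverse law of cosines on triangle BSU: cos(∠BSU) = (5.18² + 10² − 10²) / (2·5.18·10) = 26.79/103.53 = 0.2588, so ∠BSU = 75°.

Therefore, the measure of angle ∠BSU = 75°.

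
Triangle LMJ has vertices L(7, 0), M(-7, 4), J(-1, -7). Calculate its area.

Using the Shoelace formula for a triangle:
Area = (1/2)|x0(y1 - y2) + x1(y2 - y0) + x2(y0 - y1)|
Area = (1/2)|7(4 - -7) + -7(-7 - 0) + -1(0 - 4)|
Area = (1/2)|77 + 49 + 4|
Area = (1/2)|130|
Area = (1/2)(130)
Area = 65

65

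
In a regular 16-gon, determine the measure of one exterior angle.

Each exterior angle of a regular n-gon is 360 / n.
For n = 16: 360 / 16 = 45/2 degrees.

45/2 degrees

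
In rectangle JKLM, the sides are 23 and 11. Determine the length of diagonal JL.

A rectangle's diagonal splits it into two right triangles, with the diagonal as the hypotenuse.
By the Pythagorean theorem, d^2 = 23^2 + 11^2 = 650.
Therefore d = sqrt(650) = 5*sqrt(26).

5*sqrt(26)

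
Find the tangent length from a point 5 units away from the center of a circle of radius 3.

The tangent, radius, and line from the external point to the center form a right triangle.
The right angle is where the tangent meets the radius.
By the Pythagorean theorem: tangent² + 3² = 5²
tangent² = 25 - 9 = 16
tangent = 4

4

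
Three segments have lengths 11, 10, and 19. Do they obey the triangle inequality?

Yes.
The triangle inequality requires that the sum of any two sides exceeds the third.
Here 10 + 11 = 21 > 19, so the condition is met.

Yes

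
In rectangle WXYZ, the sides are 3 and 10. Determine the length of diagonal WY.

d = sqrt(3^2 + 10^2) = sqrt(109)

sqrt(109)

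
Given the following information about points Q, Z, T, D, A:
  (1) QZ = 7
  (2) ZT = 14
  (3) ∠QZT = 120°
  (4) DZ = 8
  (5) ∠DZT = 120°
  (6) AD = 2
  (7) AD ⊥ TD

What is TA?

Step 1: By the law of cosines on triangle DZT: DT² = 8² + 14² − 2·8·14·cos(120°) = 372, so DT = 2·√93.
Step 2: By the law of cosines on triangle TDA: TA² = (2·√93)² + 2² − 2·2·√93·2·cos(90°) = 376, so TA = 2·√94.

Therefore, the length of TA = 2·√94.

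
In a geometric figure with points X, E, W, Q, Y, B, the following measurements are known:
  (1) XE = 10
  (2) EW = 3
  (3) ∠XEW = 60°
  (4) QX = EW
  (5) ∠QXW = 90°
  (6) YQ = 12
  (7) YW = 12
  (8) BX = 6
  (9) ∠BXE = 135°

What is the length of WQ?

From the given relations: QX = EW = 3.
Step 1: By the law of cosines on triangle XEW: XW² = 10² + 3² − 2·10·3·cos(60°) = 79, so XW = √79.
Step 2: By the law of cosines on triangle WXQ: WQ² = √79² + 3² − 2·√79·3·cos(90°) = 88, so WQ = 2·√22.

Therefore, the length of WQ = 2·√22.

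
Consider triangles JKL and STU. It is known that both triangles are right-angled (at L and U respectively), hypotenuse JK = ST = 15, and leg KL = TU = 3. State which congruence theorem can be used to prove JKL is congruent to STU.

Consider the given information: both triangles are right-angled (at L and U respectively), hypotenuse JK = ST = 15, and leg KL = TU = 3
This is not SSS or AAS: SSS requires all three pairs of sides, but we don't have that. AAS requires two angles and a non-included side.
The correct criterion is HL. The hypotenuse and one leg of two right triangles are equal (Hypotenuse-Leg).

HL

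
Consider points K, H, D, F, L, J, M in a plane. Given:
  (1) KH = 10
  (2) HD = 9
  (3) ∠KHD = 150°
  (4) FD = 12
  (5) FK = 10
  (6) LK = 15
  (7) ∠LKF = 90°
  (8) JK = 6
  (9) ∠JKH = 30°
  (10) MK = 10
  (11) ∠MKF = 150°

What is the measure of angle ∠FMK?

Step 1: By the law of cosines on triangle MKF: MF² = 10² + 10² − 2·10·10·cos(150°) = 373.21, so MF ≈ 19.32.
Step 2: By the inverse law of cosines on triangle FMK: cos(∠FMK) = (19.32² + 10² − 10²) / (2·19.32·10) = 373.21/386.37 = 0.9659, so ∠FMK = 15°.

Therefore, the measure of angle ∠FMK = 15°.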